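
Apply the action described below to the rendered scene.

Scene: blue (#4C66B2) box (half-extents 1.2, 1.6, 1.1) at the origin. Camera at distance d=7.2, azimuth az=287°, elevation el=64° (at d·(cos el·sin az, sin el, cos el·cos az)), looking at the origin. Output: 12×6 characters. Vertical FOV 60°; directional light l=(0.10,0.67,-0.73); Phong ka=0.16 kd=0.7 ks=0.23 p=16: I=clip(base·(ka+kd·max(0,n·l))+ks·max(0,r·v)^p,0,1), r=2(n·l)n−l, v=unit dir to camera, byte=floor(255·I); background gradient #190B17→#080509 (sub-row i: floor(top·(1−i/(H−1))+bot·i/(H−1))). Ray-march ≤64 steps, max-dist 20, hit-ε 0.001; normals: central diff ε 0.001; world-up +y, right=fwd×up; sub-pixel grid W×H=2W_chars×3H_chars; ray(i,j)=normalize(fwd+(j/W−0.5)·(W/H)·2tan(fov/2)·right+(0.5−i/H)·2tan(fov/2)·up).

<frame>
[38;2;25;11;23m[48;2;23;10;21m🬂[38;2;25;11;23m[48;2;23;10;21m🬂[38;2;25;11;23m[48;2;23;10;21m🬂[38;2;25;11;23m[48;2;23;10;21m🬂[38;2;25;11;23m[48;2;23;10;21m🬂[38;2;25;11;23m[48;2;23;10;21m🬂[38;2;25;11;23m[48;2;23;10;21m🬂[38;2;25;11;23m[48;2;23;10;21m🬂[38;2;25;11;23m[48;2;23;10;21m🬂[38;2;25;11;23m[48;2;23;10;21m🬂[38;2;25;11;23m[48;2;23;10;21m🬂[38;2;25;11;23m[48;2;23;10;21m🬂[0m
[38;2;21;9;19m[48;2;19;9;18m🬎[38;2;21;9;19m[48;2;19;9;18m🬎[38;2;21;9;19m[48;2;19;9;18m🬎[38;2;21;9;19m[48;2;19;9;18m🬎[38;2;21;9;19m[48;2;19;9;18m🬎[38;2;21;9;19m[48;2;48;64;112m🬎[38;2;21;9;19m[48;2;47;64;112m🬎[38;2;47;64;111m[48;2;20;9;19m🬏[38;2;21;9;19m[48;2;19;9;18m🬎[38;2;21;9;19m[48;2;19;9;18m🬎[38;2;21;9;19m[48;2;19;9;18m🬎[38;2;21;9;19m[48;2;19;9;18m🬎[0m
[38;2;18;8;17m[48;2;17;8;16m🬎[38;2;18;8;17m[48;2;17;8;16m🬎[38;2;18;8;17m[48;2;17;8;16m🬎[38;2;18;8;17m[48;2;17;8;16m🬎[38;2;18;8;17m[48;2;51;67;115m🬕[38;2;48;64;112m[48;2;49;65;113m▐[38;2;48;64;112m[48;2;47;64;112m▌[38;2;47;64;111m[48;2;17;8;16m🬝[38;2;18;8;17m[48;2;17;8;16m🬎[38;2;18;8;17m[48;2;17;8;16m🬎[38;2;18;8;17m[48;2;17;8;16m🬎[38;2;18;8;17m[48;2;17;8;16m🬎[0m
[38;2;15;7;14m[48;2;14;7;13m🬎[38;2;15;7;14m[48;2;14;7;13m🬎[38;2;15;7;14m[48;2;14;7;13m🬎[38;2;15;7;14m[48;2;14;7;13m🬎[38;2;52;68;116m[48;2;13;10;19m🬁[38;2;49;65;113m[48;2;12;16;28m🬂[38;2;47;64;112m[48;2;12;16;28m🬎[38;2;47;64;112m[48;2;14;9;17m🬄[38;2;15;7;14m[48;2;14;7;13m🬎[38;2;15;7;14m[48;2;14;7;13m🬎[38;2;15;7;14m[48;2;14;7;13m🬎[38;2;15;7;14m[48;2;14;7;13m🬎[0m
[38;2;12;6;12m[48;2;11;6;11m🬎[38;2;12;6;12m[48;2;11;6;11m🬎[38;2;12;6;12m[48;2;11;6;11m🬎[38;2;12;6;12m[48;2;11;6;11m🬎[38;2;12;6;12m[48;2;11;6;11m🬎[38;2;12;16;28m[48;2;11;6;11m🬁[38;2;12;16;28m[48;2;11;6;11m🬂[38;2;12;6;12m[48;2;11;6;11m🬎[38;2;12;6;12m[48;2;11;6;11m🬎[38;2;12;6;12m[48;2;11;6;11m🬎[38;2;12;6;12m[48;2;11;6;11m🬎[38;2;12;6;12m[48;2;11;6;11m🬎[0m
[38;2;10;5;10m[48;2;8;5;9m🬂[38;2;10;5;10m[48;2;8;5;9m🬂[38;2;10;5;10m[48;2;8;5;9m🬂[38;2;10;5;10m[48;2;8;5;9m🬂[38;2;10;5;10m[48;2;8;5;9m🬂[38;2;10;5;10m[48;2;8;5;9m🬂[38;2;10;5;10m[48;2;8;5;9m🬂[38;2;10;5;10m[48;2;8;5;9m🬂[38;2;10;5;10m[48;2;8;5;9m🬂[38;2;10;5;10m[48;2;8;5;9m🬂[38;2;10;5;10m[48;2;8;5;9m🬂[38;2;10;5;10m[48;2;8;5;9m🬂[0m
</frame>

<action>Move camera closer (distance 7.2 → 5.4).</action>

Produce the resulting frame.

<frame>
[38;2;25;11;23m[48;2;23;10;21m🬂[38;2;25;11;23m[48;2;23;10;21m🬂[38;2;25;11;23m[48;2;23;10;21m🬂[38;2;25;11;23m[48;2;23;10;21m🬂[38;2;25;11;23m[48;2;23;10;21m🬂[38;2;25;11;23m[48;2;23;10;21m🬂[38;2;25;11;23m[48;2;23;10;21m🬂[38;2;25;11;23m[48;2;23;10;21m🬂[38;2;25;11;23m[48;2;23;10;21m🬂[38;2;25;11;23m[48;2;23;10;21m🬂[38;2;25;11;23m[48;2;23;10;21m🬂[38;2;25;11;23m[48;2;23;10;21m🬂[0m
[38;2;21;9;19m[48;2;19;9;18m🬎[38;2;21;9;19m[48;2;19;9;18m🬎[38;2;21;9;19m[48;2;19;9;18m🬎[38;2;21;9;19m[48;2;19;9;18m🬎[38;2;20;9;19m[48;2;49;66;113m🬕[38;2;48;64;112m[48;2;49;65;113m🬬[38;2;47;64;112m[48;2;48;64;112m🬬[38;2;21;9;20m[48;2;47;64;111m🬂[38;2;47;64;111m[48;2;20;9;19m🬚[38;2;21;9;19m[48;2;19;9;18m🬎[38;2;21;9;19m[48;2;19;9;18m🬎[38;2;21;9;19m[48;2;19;9;18m🬎[0m
[38;2;18;8;17m[48;2;17;8;16m🬎[38;2;18;8;17m[48;2;17;8;16m🬎[38;2;18;8;17m[48;2;17;8;16m🬎[38;2;18;8;17m[48;2;59;75;123m🬝[38;2;51;67;115m[48;2;54;70;118m▐[38;2;48;64;112m[48;2;49;65;113m▐[38;2;48;64;112m[48;2;47;64;112m▌[38;2;47;64;112m[48;2;47;64;111m▌[38;2;47;64;111m[48;2;18;8;17m▌[38;2;18;8;17m[48;2;17;8;16m🬎[38;2;18;8;17m[48;2;17;8;16m🬎[38;2;18;8;17m[48;2;17;8;16m🬎[0m
[38;2;15;7;14m[48;2;14;7;13m🬎[38;2;15;7;14m[48;2;14;7;13m🬎[38;2;15;7;14m[48;2;14;7;13m🬎[38;2;60;76;124m[48;2;14;8;16m🬁[38;2;53;69;117m[48;2;12;16;28m🬊[38;2;49;65;113m[48;2;12;16;28m🬎[38;2;47;64;112m[48;2;12;16;28m🬬[38;2;47;64;112m[48;2;47;64;111m▌[38;2;15;7;14m[48;2;14;7;13m🬎[38;2;15;7;14m[48;2;14;7;13m🬎[38;2;15;7;14m[48;2;14;7;13m🬎[38;2;15;7;14m[48;2;14;7;13m🬎[0m
[38;2;12;6;12m[48;2;11;6;11m🬎[38;2;12;6;12m[48;2;11;6;11m🬎[38;2;12;6;12m[48;2;11;6;11m🬎[38;2;12;6;12m[48;2;11;6;11m🬎[38;2;12;16;28m[48;2;11;6;11m🬁[38;2;12;16;28m[48;2;11;6;11m🬊[38;2;12;16;28m[48;2;11;6;11m🬎[38;2;12;16;28m[48;2;11;6;11m🬆[38;2;12;6;12m[48;2;11;6;11m🬎[38;2;12;6;12m[48;2;11;6;11m🬎[38;2;12;6;12m[48;2;11;6;11m🬎[38;2;12;6;12m[48;2;11;6;11m🬎[0m
[38;2;10;5;10m[48;2;8;5;9m🬂[38;2;10;5;10m[48;2;8;5;9m🬂[38;2;10;5;10m[48;2;8;5;9m🬂[38;2;10;5;10m[48;2;8;5;9m🬂[38;2;10;5;10m[48;2;8;5;9m🬂[38;2;10;5;10m[48;2;8;5;9m🬂[38;2;10;5;10m[48;2;8;5;9m🬂[38;2;10;5;10m[48;2;8;5;9m🬂[38;2;10;5;10m[48;2;8;5;9m🬂[38;2;10;5;10m[48;2;8;5;9m🬂[38;2;10;5;10m[48;2;8;5;9m🬂[38;2;10;5;10m[48;2;8;5;9m🬂[0m
</frame>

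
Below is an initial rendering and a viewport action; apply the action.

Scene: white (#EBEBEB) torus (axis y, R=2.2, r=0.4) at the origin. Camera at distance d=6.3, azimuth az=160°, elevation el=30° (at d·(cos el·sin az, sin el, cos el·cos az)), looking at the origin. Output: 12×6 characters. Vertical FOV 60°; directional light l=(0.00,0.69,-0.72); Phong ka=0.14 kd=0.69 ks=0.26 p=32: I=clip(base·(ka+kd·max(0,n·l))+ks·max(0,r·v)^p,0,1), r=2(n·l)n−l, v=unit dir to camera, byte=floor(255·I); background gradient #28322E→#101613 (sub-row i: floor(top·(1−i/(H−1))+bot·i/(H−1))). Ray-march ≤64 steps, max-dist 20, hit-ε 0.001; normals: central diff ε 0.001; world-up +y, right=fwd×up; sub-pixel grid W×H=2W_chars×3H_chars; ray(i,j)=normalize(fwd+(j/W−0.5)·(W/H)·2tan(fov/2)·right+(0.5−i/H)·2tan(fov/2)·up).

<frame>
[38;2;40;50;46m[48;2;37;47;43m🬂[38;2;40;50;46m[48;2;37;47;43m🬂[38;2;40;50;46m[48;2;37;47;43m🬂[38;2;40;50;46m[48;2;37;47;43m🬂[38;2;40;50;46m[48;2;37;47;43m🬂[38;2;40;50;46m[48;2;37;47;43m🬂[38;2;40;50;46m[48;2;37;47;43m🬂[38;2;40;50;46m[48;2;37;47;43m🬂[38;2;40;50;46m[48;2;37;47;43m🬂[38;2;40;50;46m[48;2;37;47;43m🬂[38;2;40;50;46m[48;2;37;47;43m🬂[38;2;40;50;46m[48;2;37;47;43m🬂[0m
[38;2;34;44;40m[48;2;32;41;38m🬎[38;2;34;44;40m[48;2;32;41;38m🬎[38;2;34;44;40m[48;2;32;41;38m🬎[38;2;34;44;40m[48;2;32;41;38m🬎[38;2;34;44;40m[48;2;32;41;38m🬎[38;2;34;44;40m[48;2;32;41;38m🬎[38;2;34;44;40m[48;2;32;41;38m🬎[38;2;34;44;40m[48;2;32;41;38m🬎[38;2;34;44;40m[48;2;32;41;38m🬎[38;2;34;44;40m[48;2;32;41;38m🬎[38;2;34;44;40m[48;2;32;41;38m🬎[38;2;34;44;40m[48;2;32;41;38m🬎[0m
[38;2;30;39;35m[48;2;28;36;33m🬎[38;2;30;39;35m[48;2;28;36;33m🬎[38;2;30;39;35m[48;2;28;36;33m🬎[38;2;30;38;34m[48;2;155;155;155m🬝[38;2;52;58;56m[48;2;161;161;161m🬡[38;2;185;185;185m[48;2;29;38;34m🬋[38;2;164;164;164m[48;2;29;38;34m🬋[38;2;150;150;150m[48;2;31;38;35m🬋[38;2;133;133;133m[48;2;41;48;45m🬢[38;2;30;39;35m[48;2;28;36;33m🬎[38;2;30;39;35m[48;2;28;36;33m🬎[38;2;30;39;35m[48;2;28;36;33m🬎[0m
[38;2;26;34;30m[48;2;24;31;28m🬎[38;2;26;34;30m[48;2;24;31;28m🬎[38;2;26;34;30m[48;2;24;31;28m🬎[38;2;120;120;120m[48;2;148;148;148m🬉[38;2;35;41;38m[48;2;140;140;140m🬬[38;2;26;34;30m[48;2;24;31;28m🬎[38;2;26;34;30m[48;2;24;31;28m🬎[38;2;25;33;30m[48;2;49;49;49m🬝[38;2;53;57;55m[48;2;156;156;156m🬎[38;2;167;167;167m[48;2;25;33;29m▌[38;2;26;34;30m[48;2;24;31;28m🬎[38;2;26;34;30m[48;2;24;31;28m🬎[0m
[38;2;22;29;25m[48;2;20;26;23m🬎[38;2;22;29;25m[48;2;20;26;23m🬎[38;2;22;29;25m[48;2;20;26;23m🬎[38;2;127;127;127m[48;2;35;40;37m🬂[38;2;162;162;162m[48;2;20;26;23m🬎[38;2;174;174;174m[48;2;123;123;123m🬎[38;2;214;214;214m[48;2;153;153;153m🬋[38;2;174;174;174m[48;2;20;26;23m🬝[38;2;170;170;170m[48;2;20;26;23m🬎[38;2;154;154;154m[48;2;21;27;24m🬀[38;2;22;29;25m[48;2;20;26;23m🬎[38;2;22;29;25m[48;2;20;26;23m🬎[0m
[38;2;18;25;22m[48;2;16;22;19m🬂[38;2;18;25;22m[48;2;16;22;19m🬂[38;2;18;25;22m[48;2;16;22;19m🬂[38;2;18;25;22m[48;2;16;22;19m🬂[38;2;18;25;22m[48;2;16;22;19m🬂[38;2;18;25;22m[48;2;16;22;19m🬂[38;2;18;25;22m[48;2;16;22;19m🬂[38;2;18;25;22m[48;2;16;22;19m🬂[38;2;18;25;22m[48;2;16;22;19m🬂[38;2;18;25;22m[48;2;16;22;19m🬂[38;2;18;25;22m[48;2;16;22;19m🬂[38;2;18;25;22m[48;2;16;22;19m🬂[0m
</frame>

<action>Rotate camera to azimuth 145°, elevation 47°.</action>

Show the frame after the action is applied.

<frame>
[38;2;40;50;46m[48;2;37;47;43m🬂[38;2;40;50;46m[48;2;37;47;43m🬂[38;2;40;50;46m[48;2;37;47;43m🬂[38;2;40;50;46m[48;2;37;47;43m🬂[38;2;40;50;46m[48;2;37;47;43m🬂[38;2;40;50;46m[48;2;37;47;43m🬂[38;2;40;50;46m[48;2;37;47;43m🬂[38;2;40;50;46m[48;2;37;47;43m🬂[38;2;40;50;46m[48;2;37;47;43m🬂[38;2;40;50;46m[48;2;37;47;43m🬂[38;2;40;50;46m[48;2;37;47;43m🬂[38;2;40;50;46m[48;2;37;47;43m🬂[0m
[38;2;34;44;40m[48;2;32;41;38m🬎[38;2;34;44;40m[48;2;32;41;38m🬎[38;2;34;44;40m[48;2;32;41;38m🬎[38;2;34;44;40m[48;2;32;41;38m🬎[38;2;34;44;40m[48;2;32;41;38m🬎[38;2;34;44;40m[48;2;32;41;38m🬎[38;2;117;117;117m[48;2;34;43;39m🬏[38;2;34;44;40m[48;2;32;41;38m🬎[38;2;34;44;40m[48;2;32;41;38m🬎[38;2;34;44;40m[48;2;32;41;38m🬎[38;2;34;44;40m[48;2;32;41;38m🬎[38;2;34;44;40m[48;2;32;41;38m🬎[0m
[38;2;30;39;35m[48;2;28;36;33m🬎[38;2;30;39;35m[48;2;28;36;33m🬎[38;2;30;39;35m[48;2;28;36;33m🬎[38;2;46;53;50m[48;2;151;151;151m🬕[38;2;165;165;165m[48;2;57;61;59m🬜[38;2;201;201;201m[48;2;29;37;33m🬂[38;2;155;155;155m[48;2;29;37;33m🬂[38;2;144;144;144m[48;2;36;42;40m🬂[38;2;120;120;120m[48;2;31;36;34m🬪[38;2;158;158;158m[48;2;30;38;34m🬏[38;2;30;39;35m[48;2;28;36;33m🬎[38;2;30;39;35m[48;2;28;36;33m🬎[0m
[38;2;26;34;30m[48;2;24;31;28m🬎[38;2;26;34;30m[48;2;24;31;28m🬎[38;2;26;34;30m[48;2;24;31;28m🬎[38;2;149;149;149m[48;2;136;136;136m🬁[38;2;26;34;30m[48;2;24;31;28m🬎[38;2;26;34;30m[48;2;24;31;28m🬎[38;2;26;34;30m[48;2;24;31;28m🬎[38;2;26;34;30m[48;2;24;31;28m🬎[38;2;36;41;39m[48;2;106;106;106m🬝[38;2;162;162;162m[48;2;25;33;29m▌[38;2;26;34;30m[48;2;24;31;28m🬎[38;2;26;34;30m[48;2;24;31;28m🬎[0m
[38;2;22;29;25m[48;2;20;26;23m🬎[38;2;22;29;25m[48;2;20;26;23m🬎[38;2;22;29;25m[48;2;20;26;23m🬎[38;2;133;133;133m[48;2;20;26;23m🬊[38;2;23;30;26m[48;2;144;144;144m🬁[38;2;43;48;45m[48;2;149;149;149m🬊[38;2;45;49;47m[48;2;168;168;168m🬎[38;2;50;55;52m[48;2;186;186;186m🬆[38;2;181;181;181m[48;2;60;63;61m🬜[38;2;191;191;191m[48;2;21;27;24m🬀[38;2;22;29;25m[48;2;20;26;23m🬎[38;2;22;29;25m[48;2;20;26;23m🬎[0m
[38;2;18;25;22m[48;2;16;22;19m🬂[38;2;18;25;22m[48;2;16;22;19m🬂[38;2;18;25;22m[48;2;16;22;19m🬂[38;2;18;25;22m[48;2;16;22;19m🬂[38;2;102;102;102m[48;2;16;23;20m🬁[38;2;157;157;157m[48;2;16;22;19m🬂[38;2;176;176;176m[48;2;16;22;19m🬂[38;2;161;161;161m[48;2;16;22;19m🬂[38;2;18;25;22m[48;2;16;22;19m🬂[38;2;18;25;22m[48;2;16;22;19m🬂[38;2;18;25;22m[48;2;16;22;19m🬂[38;2;18;25;22m[48;2;16;22;19m🬂[0m
</frame>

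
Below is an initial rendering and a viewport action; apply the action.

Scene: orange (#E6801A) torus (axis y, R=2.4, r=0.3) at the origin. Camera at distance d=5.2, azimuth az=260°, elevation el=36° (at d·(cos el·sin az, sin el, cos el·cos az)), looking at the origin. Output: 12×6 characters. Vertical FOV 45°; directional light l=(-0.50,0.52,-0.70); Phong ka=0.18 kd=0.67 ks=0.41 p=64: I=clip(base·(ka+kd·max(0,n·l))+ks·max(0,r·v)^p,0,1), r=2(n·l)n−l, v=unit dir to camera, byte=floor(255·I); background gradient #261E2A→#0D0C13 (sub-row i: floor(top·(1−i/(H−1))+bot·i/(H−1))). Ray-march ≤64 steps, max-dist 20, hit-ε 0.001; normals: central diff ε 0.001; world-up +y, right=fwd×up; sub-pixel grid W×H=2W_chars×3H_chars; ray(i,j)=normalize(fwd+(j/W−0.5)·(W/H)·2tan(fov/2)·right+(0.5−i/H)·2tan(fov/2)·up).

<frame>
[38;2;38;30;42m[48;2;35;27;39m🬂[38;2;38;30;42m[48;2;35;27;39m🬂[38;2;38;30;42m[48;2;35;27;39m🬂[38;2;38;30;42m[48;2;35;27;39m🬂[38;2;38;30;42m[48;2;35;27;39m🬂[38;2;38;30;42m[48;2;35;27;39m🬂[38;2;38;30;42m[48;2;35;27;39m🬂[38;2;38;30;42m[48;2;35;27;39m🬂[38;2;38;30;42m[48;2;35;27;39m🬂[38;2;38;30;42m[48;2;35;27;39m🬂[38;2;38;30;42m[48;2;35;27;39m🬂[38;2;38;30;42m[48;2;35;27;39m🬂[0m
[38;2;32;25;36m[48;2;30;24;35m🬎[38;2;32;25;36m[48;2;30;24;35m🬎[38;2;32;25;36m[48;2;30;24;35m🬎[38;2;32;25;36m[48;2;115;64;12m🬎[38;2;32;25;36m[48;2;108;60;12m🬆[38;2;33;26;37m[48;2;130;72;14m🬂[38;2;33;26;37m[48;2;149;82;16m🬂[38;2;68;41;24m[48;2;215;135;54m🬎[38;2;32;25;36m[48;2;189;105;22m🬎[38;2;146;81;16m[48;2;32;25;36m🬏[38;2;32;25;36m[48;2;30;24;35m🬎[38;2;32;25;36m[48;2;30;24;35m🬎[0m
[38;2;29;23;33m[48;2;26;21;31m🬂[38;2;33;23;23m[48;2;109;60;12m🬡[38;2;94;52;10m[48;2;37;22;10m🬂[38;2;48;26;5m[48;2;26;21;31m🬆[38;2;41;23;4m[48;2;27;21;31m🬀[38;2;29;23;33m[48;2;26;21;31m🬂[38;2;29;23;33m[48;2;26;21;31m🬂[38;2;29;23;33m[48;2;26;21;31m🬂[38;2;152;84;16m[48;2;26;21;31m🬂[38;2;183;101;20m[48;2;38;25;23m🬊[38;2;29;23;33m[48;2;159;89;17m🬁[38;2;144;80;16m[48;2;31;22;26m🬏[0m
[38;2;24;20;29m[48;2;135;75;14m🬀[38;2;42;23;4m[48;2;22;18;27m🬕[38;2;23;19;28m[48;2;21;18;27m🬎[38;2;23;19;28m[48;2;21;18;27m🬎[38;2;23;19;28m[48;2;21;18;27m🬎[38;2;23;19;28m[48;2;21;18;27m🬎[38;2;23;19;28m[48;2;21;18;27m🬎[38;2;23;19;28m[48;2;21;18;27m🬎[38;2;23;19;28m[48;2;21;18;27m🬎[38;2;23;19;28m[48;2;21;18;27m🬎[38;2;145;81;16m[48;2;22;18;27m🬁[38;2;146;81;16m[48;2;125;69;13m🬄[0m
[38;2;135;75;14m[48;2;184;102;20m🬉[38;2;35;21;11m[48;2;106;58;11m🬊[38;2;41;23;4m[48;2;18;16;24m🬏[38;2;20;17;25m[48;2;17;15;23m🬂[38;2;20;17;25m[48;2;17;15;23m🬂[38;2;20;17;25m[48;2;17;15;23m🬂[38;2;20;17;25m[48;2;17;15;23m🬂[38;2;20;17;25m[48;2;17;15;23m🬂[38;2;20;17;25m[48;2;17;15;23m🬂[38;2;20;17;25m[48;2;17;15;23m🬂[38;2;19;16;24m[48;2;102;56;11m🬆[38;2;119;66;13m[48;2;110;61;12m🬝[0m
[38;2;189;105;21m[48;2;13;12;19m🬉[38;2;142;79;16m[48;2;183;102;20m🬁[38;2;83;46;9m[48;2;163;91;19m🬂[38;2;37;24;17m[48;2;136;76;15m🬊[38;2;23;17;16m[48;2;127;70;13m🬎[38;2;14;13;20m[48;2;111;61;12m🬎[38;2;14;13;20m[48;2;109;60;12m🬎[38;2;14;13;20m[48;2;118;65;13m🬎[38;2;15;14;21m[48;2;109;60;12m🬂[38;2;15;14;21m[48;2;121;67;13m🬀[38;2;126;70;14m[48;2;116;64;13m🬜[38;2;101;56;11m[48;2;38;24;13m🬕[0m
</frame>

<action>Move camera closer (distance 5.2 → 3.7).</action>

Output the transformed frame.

<frame>
[38;2;38;30;42m[48;2;35;27;39m🬂[38;2;38;30;42m[48;2;35;27;39m🬂[38;2;38;30;42m[48;2;35;27;39m🬂[38;2;38;30;42m[48;2;35;27;39m🬂[38;2;38;30;42m[48;2;35;27;39m🬂[38;2;38;30;42m[48;2;35;27;39m🬂[38;2;38;30;42m[48;2;35;27;39m🬂[38;2;38;30;42m[48;2;35;27;39m🬂[38;2;38;30;42m[48;2;35;27;39m🬂[38;2;38;30;42m[48;2;35;27;39m🬂[38;2;38;30;42m[48;2;35;27;39m🬂[38;2;38;30;42m[48;2;35;27;39m🬂[0m
[38;2;32;25;36m[48;2;113;63;12m🬝[38;2;42;29;29m[48;2;105;58;11m🬥[38;2;45;28;21m[48;2;107;59;11m🬰[38;2;110;61;12m[48;2;44;24;4m🬎[38;2;123;68;13m[48;2;35;23;19m🬎[38;2;137;76;15m[48;2;30;24;35m🬎[38;2;155;86;17m[48;2;30;24;35m🬎[38;2;170;94;18m[48;2;30;24;35m🬎[38;2;255;183;97m[48;2;147;82;17m🬇[38;2;55;34;22m[48;2;184;102;20m🬂[38;2;33;26;37m[48;2;168;93;18m🬂[38;2;32;25;36m[48;2;155;86;17m🬎[0m
[38;2;86;48;9m[48;2;44;24;4m🬀[38;2;41;23;4m[48;2;26;21;31m🬎[38;2;41;23;4m[48;2;26;21;31m🬂[38;2;29;23;33m[48;2;26;21;31m🬂[38;2;29;23;33m[48;2;26;21;31m🬂[38;2;29;23;33m[48;2;26;21;31m🬂[38;2;29;23;33m[48;2;26;21;31m🬂[38;2;29;23;33m[48;2;26;21;31m🬂[38;2;29;23;33m[48;2;26;21;31m🬂[38;2;75;42;8m[48;2;27;21;31m🬁[38;2;164;91;18m[48;2;35;24;25m🬂[38;2;163;90;18m[48;2;26;21;31m🬬[0m
[38;2;41;23;4m[48;2;22;18;27m🬀[38;2;23;19;28m[48;2;21;18;27m🬎[38;2;23;19;28m[48;2;21;18;27m🬎[38;2;23;19;28m[48;2;21;18;27m🬎[38;2;23;19;28m[48;2;21;18;27m🬎[38;2;23;19;28m[48;2;21;18;27m🬎[38;2;23;19;28m[48;2;21;18;27m🬎[38;2;23;19;28m[48;2;21;18;27m🬎[38;2;23;19;28m[48;2;21;18;27m🬎[38;2;23;19;28m[48;2;21;18;27m🬎[38;2;23;19;28m[48;2;21;18;27m🬎[38;2;23;19;28m[48;2;21;18;27m🬎[0m
[38;2;20;17;25m[48;2;17;15;23m🬂[38;2;20;17;25m[48;2;17;15;23m🬂[38;2;20;17;25m[48;2;17;15;23m🬂[38;2;20;17;25m[48;2;17;15;23m🬂[38;2;20;17;25m[48;2;17;15;23m🬂[38;2;20;17;25m[48;2;17;15;23m🬂[38;2;20;17;25m[48;2;17;15;23m🬂[38;2;20;17;25m[48;2;17;15;23m🬂[38;2;20;17;25m[48;2;17;15;23m🬂[38;2;20;17;25m[48;2;17;15;23m🬂[38;2;20;17;25m[48;2;17;15;23m🬂[38;2;20;17;25m[48;2;17;15;23m🬂[0m
[38;2;14;13;20m[48;2;13;12;19m🬎[38;2;14;13;20m[48;2;13;12;19m🬎[38;2;14;13;20m[48;2;13;12;19m🬎[38;2;14;13;20m[48;2;13;12;19m🬎[38;2;14;13;20m[48;2;13;12;19m🬎[38;2;14;13;20m[48;2;13;12;19m🬎[38;2;14;13;20m[48;2;13;12;19m🬎[38;2;14;13;20m[48;2;13;12;19m🬎[38;2;14;13;20m[48;2;13;12;19m🬎[38;2;14;13;20m[48;2;13;12;19m🬎[38;2;14;13;20m[48;2;13;12;19m🬎[38;2;14;13;20m[48;2;13;12;19m🬎[0m
</frame>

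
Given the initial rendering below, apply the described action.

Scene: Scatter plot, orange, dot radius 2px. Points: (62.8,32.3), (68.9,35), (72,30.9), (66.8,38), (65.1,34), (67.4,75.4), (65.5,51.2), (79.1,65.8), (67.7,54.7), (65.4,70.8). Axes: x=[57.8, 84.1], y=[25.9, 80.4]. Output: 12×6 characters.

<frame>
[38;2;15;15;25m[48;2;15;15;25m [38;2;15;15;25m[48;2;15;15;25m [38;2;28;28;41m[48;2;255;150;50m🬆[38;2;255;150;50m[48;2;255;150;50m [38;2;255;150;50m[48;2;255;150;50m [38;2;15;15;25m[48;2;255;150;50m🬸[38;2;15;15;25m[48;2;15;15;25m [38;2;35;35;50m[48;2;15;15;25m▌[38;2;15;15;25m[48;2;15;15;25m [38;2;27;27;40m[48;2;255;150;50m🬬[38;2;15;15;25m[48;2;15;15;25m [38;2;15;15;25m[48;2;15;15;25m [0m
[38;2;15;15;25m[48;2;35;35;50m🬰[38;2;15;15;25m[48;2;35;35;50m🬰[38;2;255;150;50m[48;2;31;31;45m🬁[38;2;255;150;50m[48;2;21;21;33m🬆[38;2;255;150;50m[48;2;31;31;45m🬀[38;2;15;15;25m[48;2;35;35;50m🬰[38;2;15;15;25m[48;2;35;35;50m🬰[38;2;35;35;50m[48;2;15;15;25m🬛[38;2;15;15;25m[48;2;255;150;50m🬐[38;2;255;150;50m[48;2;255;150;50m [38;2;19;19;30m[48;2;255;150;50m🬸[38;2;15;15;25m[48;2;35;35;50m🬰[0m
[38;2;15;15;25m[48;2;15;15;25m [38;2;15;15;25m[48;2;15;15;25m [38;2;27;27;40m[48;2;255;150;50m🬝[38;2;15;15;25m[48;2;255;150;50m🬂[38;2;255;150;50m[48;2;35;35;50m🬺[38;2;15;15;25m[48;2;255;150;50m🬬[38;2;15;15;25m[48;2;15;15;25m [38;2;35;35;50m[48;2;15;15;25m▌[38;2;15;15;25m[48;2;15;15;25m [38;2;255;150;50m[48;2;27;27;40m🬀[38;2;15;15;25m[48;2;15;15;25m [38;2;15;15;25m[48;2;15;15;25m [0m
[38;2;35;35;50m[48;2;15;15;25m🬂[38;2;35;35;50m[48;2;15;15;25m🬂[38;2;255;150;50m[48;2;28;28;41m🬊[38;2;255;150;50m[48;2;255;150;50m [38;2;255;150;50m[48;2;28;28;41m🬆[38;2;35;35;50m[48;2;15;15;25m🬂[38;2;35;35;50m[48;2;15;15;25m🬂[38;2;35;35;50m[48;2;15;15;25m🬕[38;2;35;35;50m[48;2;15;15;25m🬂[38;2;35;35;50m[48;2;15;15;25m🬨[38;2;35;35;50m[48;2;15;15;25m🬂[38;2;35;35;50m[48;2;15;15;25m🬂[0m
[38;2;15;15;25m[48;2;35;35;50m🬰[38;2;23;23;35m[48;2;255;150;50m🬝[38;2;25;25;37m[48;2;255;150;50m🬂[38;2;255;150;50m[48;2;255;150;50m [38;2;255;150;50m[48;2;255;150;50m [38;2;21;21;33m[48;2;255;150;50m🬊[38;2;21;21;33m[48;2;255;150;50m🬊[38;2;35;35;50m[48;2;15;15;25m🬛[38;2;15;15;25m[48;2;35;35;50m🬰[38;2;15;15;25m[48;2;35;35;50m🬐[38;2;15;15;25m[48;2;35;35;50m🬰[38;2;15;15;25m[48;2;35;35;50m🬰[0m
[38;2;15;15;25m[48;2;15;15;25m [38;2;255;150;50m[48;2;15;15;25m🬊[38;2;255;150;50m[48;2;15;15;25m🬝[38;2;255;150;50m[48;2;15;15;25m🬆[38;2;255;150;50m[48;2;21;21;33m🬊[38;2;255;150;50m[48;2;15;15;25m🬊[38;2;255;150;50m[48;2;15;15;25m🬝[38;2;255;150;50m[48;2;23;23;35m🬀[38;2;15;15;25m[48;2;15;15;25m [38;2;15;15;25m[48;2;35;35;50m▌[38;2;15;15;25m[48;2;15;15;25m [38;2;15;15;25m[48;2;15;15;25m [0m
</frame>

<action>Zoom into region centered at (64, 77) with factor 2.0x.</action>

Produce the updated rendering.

<frame>
[38;2;15;15;25m[48;2;15;15;25m [38;2;15;15;25m[48;2;15;15;25m [38;2;35;35;50m[48;2;15;15;25m▌[38;2;15;15;25m[48;2;15;15;25m [38;2;15;15;25m[48;2;35;35;50m▌[38;2;15;15;25m[48;2;15;15;25m [38;2;15;15;25m[48;2;15;15;25m [38;2;35;35;50m[48;2;15;15;25m▌[38;2;15;15;25m[48;2;15;15;25m [38;2;15;15;25m[48;2;35;35;50m▌[38;2;15;15;25m[48;2;15;15;25m [38;2;15;15;25m[48;2;15;15;25m [0m
[38;2;15;15;25m[48;2;35;35;50m🬰[38;2;15;15;25m[48;2;35;35;50m🬰[38;2;35;35;50m[48;2;15;15;25m🬛[38;2;15;15;25m[48;2;35;35;50m🬰[38;2;15;15;25m[48;2;35;35;50m🬐[38;2;15;15;25m[48;2;35;35;50m🬰[38;2;15;15;25m[48;2;35;35;50m🬰[38;2;35;35;50m[48;2;15;15;25m🬛[38;2;15;15;25m[48;2;35;35;50m🬰[38;2;15;15;25m[48;2;35;35;50m🬐[38;2;15;15;25m[48;2;35;35;50m🬰[38;2;15;15;25m[48;2;35;35;50m🬰[0m
[38;2;15;15;25m[48;2;15;15;25m [38;2;15;15;25m[48;2;15;15;25m [38;2;35;35;50m[48;2;15;15;25m▌[38;2;15;15;25m[48;2;15;15;25m [38;2;15;15;25m[48;2;35;35;50m▌[38;2;15;15;25m[48;2;15;15;25m [38;2;15;15;25m[48;2;15;15;25m [38;2;35;35;50m[48;2;15;15;25m▌[38;2;15;15;25m[48;2;255;150;50m🬆[38;2;27;27;40m[48;2;255;150;50m🬬[38;2;15;15;25m[48;2;15;15;25m [38;2;15;15;25m[48;2;15;15;25m [0m
[38;2;35;35;50m[48;2;15;15;25m🬂[38;2;35;35;50m[48;2;15;15;25m🬂[38;2;35;35;50m[48;2;15;15;25m🬕[38;2;35;35;50m[48;2;15;15;25m🬂[38;2;35;35;50m[48;2;15;15;25m🬨[38;2;35;35;50m[48;2;15;15;25m🬂[38;2;28;28;41m[48;2;255;150;50m🬆[38;2;255;150;50m[48;2;25;25;37m🬑[38;2;255;150;50m[48;2;15;15;25m🬬[38;2;255;150;50m[48;2;28;28;41m🬆[38;2;35;35;50m[48;2;15;15;25m🬂[38;2;35;35;50m[48;2;15;15;25m🬂[0m
[38;2;15;15;25m[48;2;35;35;50m🬰[38;2;15;15;25m[48;2;35;35;50m🬰[38;2;35;35;50m[48;2;15;15;25m🬛[38;2;15;15;25m[48;2;35;35;50m🬰[38;2;15;15;25m[48;2;35;35;50m🬐[38;2;23;23;35m[48;2;255;150;50m🬺[38;2;255;150;50m[48;2;15;15;25m🬬[38;2;255;150;50m[48;2;28;28;41m🬆[38;2;15;15;25m[48;2;35;35;50m🬰[38;2;15;15;25m[48;2;35;35;50m🬐[38;2;15;15;25m[48;2;35;35;50m🬰[38;2;15;15;25m[48;2;35;35;50m🬰[0m
[38;2;15;15;25m[48;2;15;15;25m [38;2;15;15;25m[48;2;15;15;25m [38;2;35;35;50m[48;2;15;15;25m▌[38;2;15;15;25m[48;2;15;15;25m [38;2;15;15;25m[48;2;35;35;50m▌[38;2;15;15;25m[48;2;15;15;25m [38;2;15;15;25m[48;2;15;15;25m [38;2;35;35;50m[48;2;15;15;25m▌[38;2;15;15;25m[48;2;15;15;25m [38;2;15;15;25m[48;2;35;35;50m▌[38;2;15;15;25m[48;2;15;15;25m [38;2;15;15;25m[48;2;15;15;25m [0m
</frame>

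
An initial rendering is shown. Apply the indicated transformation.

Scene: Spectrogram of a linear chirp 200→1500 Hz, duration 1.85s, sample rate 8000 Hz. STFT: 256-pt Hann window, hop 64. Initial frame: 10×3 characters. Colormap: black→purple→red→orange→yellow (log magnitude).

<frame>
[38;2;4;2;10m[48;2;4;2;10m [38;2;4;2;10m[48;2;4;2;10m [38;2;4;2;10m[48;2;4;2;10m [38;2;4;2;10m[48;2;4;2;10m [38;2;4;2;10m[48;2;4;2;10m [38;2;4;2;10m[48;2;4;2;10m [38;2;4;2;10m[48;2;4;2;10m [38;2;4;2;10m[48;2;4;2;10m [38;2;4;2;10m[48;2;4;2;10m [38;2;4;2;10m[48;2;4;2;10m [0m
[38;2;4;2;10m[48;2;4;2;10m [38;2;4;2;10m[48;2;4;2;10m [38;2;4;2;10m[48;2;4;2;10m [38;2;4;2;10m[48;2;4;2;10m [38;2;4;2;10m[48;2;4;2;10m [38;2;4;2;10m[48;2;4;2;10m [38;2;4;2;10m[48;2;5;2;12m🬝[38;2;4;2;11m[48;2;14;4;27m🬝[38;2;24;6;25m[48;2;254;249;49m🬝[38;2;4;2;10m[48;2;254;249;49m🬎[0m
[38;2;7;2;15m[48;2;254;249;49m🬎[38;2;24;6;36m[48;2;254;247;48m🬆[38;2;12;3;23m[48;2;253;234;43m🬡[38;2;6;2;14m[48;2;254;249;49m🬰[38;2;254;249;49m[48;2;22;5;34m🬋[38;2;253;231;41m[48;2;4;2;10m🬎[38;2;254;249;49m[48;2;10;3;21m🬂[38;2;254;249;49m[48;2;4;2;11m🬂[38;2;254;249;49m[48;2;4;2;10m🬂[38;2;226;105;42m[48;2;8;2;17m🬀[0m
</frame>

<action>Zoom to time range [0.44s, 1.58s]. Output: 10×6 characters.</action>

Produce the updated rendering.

<frame>
[38;2;4;2;10m[48;2;4;2;10m [38;2;4;2;10m[48;2;4;2;10m [38;2;4;2;10m[48;2;4;2;10m [38;2;4;2;10m[48;2;4;2;10m [38;2;4;2;10m[48;2;4;2;10m [38;2;4;2;10m[48;2;4;2;10m [38;2;4;2;10m[48;2;4;2;10m [38;2;4;2;10m[48;2;4;2;10m [38;2;4;2;10m[48;2;4;2;10m [38;2;4;2;10m[48;2;4;2;10m [0m
[38;2;4;2;10m[48;2;4;2;10m [38;2;4;2;10m[48;2;4;2;10m [38;2;4;2;10m[48;2;4;2;10m [38;2;4;2;10m[48;2;4;2;10m [38;2;4;2;10m[48;2;4;2;10m [38;2;4;2;10m[48;2;4;2;10m [38;2;4;2;10m[48;2;4;2;10m [38;2;4;2;10m[48;2;4;2;10m [38;2;4;2;10m[48;2;4;2;10m [38;2;4;2;10m[48;2;4;2;10m [0m
[38;2;4;2;10m[48;2;4;2;10m [38;2;4;2;10m[48;2;4;2;10m [38;2;4;2;10m[48;2;4;2;10m [38;2;4;2;10m[48;2;4;2;10m [38;2;4;2;10m[48;2;4;2;10m [38;2;4;2;10m[48;2;4;2;10m [38;2;4;2;10m[48;2;4;2;10m [38;2;4;2;10m[48;2;4;2;10m [38;2;4;2;10m[48;2;4;2;10m [38;2;4;2;10m[48;2;4;2;10m [0m
[38;2;4;2;10m[48;2;4;2;10m [38;2;4;2;10m[48;2;4;2;10m [38;2;4;2;10m[48;2;4;2;10m [38;2;4;2;10m[48;2;4;2;10m [38;2;4;2;10m[48;2;4;2;10m [38;2;4;2;10m[48;2;4;2;10m [38;2;4;2;10m[48;2;5;2;11m🬝[38;2;4;2;10m[48;2;6;2;14m🬝[38;2;4;2;10m[48;2;11;3;23m🬎[38;2;8;2;17m[48;2;182;47;81m🬝[0m
[38;2;6;2;13m[48;2;25;6;45m🬝[38;2;21;5;26m[48;2;253;222;38m🬝[38;2;6;2;13m[48;2;254;249;49m🬎[38;2;16;4;31m[48;2;254;249;49m🬎[38;2;5;2;12m[48;2;249;217;44m🬂[38;2;27;6;41m[48;2;253;225;39m🬡[38;2;254;249;49m[48;2;31;7;50m🬋[38;2;253;233;43m[48;2;6;2;14m🬎[38;2;245;202;45m[48;2;16;4;30m🬆[38;2;254;249;49m[48;2;7;2;16m🬂[0m
[38;2;254;249;49m[48;2;17;4;32m🬂[38;2;254;249;49m[48;2;6;2;13m🬂[38;2;254;234;43m[48;2;34;9;25m🬀[38;2;25;6;45m[48;2;6;2;13m🬀[38;2;9;3;19m[48;2;4;2;10m🬀[38;2;5;2;11m[48;2;4;2;10m🬂[38;2;4;2;11m[48;2;4;2;10m🬀[38;2;4;2;10m[48;2;4;2;10m [38;2;4;2;10m[48;2;4;2;10m [38;2;4;2;10m[48;2;4;2;10m [0m
</frame>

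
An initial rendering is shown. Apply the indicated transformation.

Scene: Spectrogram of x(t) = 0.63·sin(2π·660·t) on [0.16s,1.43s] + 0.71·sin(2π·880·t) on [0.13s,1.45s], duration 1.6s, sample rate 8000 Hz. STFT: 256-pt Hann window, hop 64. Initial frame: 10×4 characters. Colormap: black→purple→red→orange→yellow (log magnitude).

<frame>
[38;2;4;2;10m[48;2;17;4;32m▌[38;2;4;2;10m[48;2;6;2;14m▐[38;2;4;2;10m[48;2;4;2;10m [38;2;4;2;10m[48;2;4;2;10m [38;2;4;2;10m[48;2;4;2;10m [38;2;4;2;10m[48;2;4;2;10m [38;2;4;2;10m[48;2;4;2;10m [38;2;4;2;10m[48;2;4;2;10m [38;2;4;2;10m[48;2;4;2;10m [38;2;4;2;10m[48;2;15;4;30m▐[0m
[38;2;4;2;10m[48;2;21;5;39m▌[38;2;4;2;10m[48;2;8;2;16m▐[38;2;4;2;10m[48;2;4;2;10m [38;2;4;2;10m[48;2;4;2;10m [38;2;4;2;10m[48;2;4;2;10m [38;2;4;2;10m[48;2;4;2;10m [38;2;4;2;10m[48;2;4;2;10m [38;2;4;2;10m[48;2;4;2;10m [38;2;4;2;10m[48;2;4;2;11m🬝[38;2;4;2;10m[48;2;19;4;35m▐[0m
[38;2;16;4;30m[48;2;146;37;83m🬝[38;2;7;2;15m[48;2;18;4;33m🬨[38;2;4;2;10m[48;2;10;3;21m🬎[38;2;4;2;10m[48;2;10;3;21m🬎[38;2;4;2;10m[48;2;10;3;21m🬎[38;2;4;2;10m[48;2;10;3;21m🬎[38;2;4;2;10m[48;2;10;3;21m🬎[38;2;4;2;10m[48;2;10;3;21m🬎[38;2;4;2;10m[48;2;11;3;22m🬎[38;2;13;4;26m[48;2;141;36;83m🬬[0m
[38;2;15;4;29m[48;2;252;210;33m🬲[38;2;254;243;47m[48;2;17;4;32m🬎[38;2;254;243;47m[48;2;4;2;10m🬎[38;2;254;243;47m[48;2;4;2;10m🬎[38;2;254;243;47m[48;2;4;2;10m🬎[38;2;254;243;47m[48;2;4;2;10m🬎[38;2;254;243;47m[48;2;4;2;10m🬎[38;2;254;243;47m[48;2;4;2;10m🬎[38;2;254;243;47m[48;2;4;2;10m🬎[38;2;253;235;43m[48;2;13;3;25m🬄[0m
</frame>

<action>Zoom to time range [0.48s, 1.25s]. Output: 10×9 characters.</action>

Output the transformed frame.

<frame>
[38;2;4;2;10m[48;2;4;2;10m [38;2;4;2;10m[48;2;4;2;10m [38;2;4;2;10m[48;2;4;2;10m [38;2;4;2;10m[48;2;4;2;10m [38;2;4;2;10m[48;2;4;2;10m [38;2;4;2;10m[48;2;4;2;10m [38;2;4;2;10m[48;2;4;2;10m [38;2;4;2;10m[48;2;4;2;10m [38;2;4;2;10m[48;2;4;2;10m [38;2;4;2;10m[48;2;4;2;10m [0m
[38;2;4;2;10m[48;2;4;2;10m [38;2;4;2;10m[48;2;4;2;10m [38;2;4;2;10m[48;2;4;2;10m [38;2;4;2;10m[48;2;4;2;10m [38;2;4;2;10m[48;2;4;2;10m [38;2;4;2;10m[48;2;4;2;10m [38;2;4;2;10m[48;2;4;2;10m [38;2;4;2;10m[48;2;4;2;10m [38;2;4;2;10m[48;2;4;2;10m [38;2;4;2;10m[48;2;4;2;10m [0m
[38;2;4;2;10m[48;2;4;2;10m [38;2;4;2;10m[48;2;4;2;10m [38;2;4;2;10m[48;2;4;2;10m [38;2;4;2;10m[48;2;4;2;10m [38;2;4;2;10m[48;2;4;2;10m [38;2;4;2;10m[48;2;4;2;10m [38;2;4;2;10m[48;2;4;2;10m [38;2;4;2;10m[48;2;4;2;10m [38;2;4;2;10m[48;2;4;2;10m [38;2;4;2;10m[48;2;4;2;10m [0m
[38;2;4;2;10m[48;2;4;2;10m [38;2;4;2;10m[48;2;4;2;10m [38;2;4;2;10m[48;2;4;2;10m [38;2;4;2;10m[48;2;4;2;10m [38;2;4;2;10m[48;2;4;2;10m [38;2;4;2;10m[48;2;4;2;10m [38;2;4;2;10m[48;2;4;2;10m [38;2;4;2;10m[48;2;4;2;10m [38;2;4;2;10m[48;2;4;2;10m [38;2;4;2;10m[48;2;4;2;10m [0m
[38;2;4;2;10m[48;2;4;2;10m [38;2;4;2;10m[48;2;4;2;10m [38;2;4;2;10m[48;2;4;2;10m [38;2;4;2;10m[48;2;4;2;10m [38;2;4;2;10m[48;2;4;2;10m [38;2;4;2;10m[48;2;4;2;10m [38;2;4;2;10m[48;2;4;2;10m [38;2;4;2;10m[48;2;4;2;10m [38;2;4;2;10m[48;2;4;2;10m [38;2;4;2;10m[48;2;4;2;10m [0m
[38;2;4;2;10m[48;2;4;2;10m [38;2;4;2;10m[48;2;4;2;10m [38;2;4;2;10m[48;2;4;2;10m [38;2;4;2;10m[48;2;4;2;10m [38;2;4;2;10m[48;2;4;2;10m [38;2;4;2;10m[48;2;4;2;10m [38;2;4;2;10m[48;2;4;2;10m [38;2;4;2;10m[48;2;4;2;10m [38;2;4;2;10m[48;2;4;2;10m [38;2;4;2;10m[48;2;4;2;10m [0m
[38;2;5;2;11m[48;2;252;204;31m🬎[38;2;5;2;11m[48;2;252;204;31m🬎[38;2;5;2;11m[48;2;252;204;31m🬎[38;2;5;2;11m[48;2;252;204;31m🬎[38;2;5;2;11m[48;2;252;204;31m🬎[38;2;5;2;11m[48;2;252;204;31m🬎[38;2;5;2;11m[48;2;252;204;31m🬎[38;2;5;2;11m[48;2;252;204;31m🬎[38;2;5;2;11m[48;2;252;204;31m🬎[38;2;5;2;11m[48;2;252;204;31m🬎[0m
[38;2;254;243;47m[48;2;11;3;22m🬎[38;2;254;243;47m[48;2;11;3;22m🬎[38;2;254;243;47m[48;2;11;3;22m🬎[38;2;254;243;47m[48;2;11;3;22m🬎[38;2;254;243;47m[48;2;11;3;22m🬎[38;2;254;243;47m[48;2;11;3;22m🬎[38;2;254;243;47m[48;2;11;3;22m🬎[38;2;254;243;47m[48;2;11;3;22m🬎[38;2;254;243;47m[48;2;11;3;22m🬎[38;2;254;243;47m[48;2;11;3;22m🬎[0m
[38;2;4;2;10m[48;2;4;2;10m [38;2;4;2;11m[48;2;4;2;10m🬂[38;2;4;2;11m[48;2;4;2;10m🬀[38;2;4;2;10m[48;2;4;2;10m [38;2;4;2;11m[48;2;4;2;10m🬂[38;2;4;2;10m[48;2;4;2;10m [38;2;4;2;10m[48;2;4;2;11m🬺[38;2;4;2;11m[48;2;4;2;10m🬂[38;2;4;2;10m[48;2;4;2;10m [38;2;4;2;11m[48;2;4;2;10m🬂[0m
</frame>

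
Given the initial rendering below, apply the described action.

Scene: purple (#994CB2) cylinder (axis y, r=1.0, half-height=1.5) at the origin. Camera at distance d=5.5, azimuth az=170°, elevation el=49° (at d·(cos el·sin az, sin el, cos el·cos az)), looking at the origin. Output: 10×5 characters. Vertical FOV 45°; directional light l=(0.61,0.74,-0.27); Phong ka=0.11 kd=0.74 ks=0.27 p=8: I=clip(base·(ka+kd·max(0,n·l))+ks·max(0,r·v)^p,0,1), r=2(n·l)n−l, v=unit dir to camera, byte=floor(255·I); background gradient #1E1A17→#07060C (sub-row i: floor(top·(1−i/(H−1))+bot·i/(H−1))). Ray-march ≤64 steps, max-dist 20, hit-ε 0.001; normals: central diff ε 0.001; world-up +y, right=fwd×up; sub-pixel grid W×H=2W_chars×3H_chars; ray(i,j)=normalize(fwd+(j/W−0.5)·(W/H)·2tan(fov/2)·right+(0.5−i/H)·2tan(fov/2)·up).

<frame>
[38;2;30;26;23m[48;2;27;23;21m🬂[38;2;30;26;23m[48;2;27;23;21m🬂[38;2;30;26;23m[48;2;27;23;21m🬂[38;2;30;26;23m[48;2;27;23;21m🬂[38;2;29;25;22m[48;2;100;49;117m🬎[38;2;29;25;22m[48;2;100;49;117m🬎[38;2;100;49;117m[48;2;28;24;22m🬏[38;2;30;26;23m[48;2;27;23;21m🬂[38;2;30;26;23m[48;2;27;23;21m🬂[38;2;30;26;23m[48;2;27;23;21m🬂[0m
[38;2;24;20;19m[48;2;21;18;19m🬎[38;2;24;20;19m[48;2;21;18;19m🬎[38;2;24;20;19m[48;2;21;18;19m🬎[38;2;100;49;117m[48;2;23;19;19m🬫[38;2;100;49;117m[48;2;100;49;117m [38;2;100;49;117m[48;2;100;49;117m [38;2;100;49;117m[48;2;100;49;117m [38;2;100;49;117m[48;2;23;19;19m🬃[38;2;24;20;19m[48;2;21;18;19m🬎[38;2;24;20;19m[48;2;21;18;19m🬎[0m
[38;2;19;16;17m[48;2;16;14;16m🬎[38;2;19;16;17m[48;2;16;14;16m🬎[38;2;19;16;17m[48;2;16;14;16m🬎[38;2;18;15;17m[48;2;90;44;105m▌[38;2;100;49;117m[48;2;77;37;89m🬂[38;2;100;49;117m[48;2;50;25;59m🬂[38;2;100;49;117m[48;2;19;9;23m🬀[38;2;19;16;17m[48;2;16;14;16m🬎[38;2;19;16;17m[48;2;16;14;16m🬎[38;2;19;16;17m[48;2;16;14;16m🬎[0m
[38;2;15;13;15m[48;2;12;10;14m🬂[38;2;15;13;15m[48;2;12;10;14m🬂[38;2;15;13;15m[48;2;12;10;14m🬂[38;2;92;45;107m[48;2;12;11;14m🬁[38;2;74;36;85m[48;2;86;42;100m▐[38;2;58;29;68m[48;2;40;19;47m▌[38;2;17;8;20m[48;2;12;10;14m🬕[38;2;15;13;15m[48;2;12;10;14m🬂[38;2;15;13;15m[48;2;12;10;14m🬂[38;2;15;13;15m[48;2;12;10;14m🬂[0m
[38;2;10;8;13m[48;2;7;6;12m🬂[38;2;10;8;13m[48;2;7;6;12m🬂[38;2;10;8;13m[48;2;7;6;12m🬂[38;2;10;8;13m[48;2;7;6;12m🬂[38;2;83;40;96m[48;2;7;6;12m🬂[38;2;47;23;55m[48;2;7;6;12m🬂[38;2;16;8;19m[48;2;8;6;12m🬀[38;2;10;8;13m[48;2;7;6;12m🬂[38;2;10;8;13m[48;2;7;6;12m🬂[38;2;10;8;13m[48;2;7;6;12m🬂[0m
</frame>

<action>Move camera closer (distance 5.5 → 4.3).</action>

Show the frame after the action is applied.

<frame>
[38;2;30;26;23m[48;2;27;23;21m🬂[38;2;30;26;23m[48;2;27;23;21m🬂[38;2;100;49;117m[48;2;28;24;22m🬦[38;2;30;26;23m[48;2;100;49;117m🬀[38;2;100;49;117m[48;2;100;49;117m [38;2;100;49;117m[48;2;100;49;117m [38;2;100;49;117m[48;2;100;49;117m [38;2;30;26;23m[48;2;100;49;117m🬂[38;2;30;26;23m[48;2;27;23;21m🬂[38;2;30;26;23m[48;2;27;23;21m🬂[0m
[38;2;24;20;19m[48;2;21;18;19m🬎[38;2;24;20;19m[48;2;21;18;19m🬎[38;2;97;47;113m[48;2;23;19;19m▐[38;2;100;49;117m[48;2;87;43;101m🬬[38;2;100;49;117m[48;2;100;49;117m [38;2;100;49;117m[48;2;100;49;117m [38;2;100;49;117m[48;2;100;49;117m [38;2;100;49;117m[48;2;16;8;19m🬎[38;2;24;20;19m[48;2;21;18;19m🬎[38;2;24;20;19m[48;2;21;18;19m🬎[0m
[38;2;19;16;17m[48;2;16;14;16m🬎[38;2;19;16;17m[48;2;16;14;16m🬎[38;2;19;16;17m[48;2;16;14;16m🬎[38;2;83;41;96m[48;2;89;44;104m▐[38;2;67;33;78m[48;2;76;37;88m▐[38;2;58;29;68m[48;2;48;24;56m▌[38;2;37;18;43m[48;2;23;11;27m▌[38;2;16;8;19m[48;2;18;15;17m▌[38;2;19;16;17m[48;2;16;14;16m🬎[38;2;19;16;17m[48;2;16;14;16m🬎[0m
[38;2;15;13;15m[48;2;12;10;14m🬂[38;2;15;13;15m[48;2;12;10;14m🬂[38;2;15;13;15m[48;2;12;10;14m🬂[38;2;89;43;103m[48;2;12;10;14m🬨[38;2;69;34;81m[48;2;79;39;92m▐[38;2;58;29;68m[48;2;46;22;54m▌[38;2;31;15;36m[48;2;16;8;19m▌[38;2;16;8;19m[48;2;12;11;14m🬀[38;2;15;13;15m[48;2;12;10;14m🬂[38;2;15;13;15m[48;2;12;10;14m🬂[0m
[38;2;10;8;13m[48;2;7;6;12m🬂[38;2;10;8;13m[48;2;7;6;12m🬂[38;2;10;8;13m[48;2;7;6;12m🬂[38;2;92;45;107m[48;2;8;6;12m🬁[38;2;77;38;90m[48;2;7;6;12m🬎[38;2;52;26;60m[48;2;7;6;12m🬝[38;2;23;11;27m[48;2;9;6;13m🬄[38;2;10;8;13m[48;2;7;6;12m🬂[38;2;10;8;13m[48;2;7;6;12m🬂[38;2;10;8;13m[48;2;7;6;12m🬂[0m
</frame>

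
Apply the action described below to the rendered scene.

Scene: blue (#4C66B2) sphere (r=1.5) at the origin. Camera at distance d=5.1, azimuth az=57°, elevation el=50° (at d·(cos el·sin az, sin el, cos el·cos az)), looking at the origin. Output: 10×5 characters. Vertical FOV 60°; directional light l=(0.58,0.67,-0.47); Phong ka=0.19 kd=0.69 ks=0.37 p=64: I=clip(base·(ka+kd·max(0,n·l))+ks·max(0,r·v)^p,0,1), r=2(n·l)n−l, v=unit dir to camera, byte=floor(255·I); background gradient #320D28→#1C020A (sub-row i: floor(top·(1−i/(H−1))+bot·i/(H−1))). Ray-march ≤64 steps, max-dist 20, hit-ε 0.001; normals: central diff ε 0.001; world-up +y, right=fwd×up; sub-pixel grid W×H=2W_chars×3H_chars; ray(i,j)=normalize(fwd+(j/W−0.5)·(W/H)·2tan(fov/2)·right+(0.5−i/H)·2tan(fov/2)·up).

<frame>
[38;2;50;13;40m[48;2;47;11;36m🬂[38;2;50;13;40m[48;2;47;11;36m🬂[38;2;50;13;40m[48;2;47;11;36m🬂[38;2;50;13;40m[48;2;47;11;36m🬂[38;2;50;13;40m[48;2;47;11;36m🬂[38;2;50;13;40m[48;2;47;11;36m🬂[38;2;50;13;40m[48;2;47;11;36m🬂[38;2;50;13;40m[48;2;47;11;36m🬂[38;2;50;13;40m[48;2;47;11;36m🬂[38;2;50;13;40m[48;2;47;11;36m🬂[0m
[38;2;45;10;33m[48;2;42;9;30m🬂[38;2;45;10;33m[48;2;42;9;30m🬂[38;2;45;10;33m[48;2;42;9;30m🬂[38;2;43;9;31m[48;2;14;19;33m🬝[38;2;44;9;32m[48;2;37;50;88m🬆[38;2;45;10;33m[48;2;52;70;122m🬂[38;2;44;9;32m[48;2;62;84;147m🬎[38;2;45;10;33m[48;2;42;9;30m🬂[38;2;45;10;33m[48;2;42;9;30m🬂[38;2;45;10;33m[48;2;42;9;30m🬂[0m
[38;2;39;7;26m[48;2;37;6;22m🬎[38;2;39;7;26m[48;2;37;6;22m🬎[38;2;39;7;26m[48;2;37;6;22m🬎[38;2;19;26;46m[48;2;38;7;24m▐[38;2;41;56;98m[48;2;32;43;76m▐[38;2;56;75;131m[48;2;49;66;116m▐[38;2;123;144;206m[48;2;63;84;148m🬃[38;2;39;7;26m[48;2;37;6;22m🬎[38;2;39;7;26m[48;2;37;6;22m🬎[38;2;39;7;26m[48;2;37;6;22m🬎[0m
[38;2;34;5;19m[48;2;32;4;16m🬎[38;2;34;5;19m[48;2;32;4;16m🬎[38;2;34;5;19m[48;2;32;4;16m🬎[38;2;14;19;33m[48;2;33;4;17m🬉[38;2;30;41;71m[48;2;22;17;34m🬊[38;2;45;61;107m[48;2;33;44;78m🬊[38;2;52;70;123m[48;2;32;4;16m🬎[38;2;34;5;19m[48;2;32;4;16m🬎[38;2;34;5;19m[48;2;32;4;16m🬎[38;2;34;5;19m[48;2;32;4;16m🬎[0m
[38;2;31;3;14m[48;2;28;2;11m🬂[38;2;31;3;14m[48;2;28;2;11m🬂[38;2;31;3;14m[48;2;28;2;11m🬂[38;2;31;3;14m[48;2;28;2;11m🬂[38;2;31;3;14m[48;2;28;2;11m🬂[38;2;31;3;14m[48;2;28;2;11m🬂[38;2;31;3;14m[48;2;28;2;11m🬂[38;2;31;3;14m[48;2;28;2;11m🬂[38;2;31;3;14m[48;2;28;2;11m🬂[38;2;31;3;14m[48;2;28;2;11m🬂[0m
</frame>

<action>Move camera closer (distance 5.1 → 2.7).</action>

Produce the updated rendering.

<frame>
[38;2;50;13;40m[48;2;47;11;36m🬂[38;2;50;13;40m[48;2;47;11;36m🬂[38;2;49;12;39m[48;2;31;42;74m🬆[38;2;35;48;84m[48;2;41;54;95m🬄[38;2;45;60;105m[48;2;48;64;112m▌[38;2;50;68;119m[48;2;53;71;125m▌[38;2;55;74;130m[48;2;57;77;135m▌[38;2;50;13;40m[48;2;60;81;142m🬁[38;2;64;86;151m[48;2;48;12;37m🬏[38;2;50;13;40m[48;2;47;11;36m🬂[0m
[38;2;45;10;33m[48;2;42;9;30m🬂[38;2;44;9;32m[48;2;22;30;53m🬄[38;2;31;41;73m[48;2;35;48;84m▌[38;2;39;53;93m[48;2;43;57;100m▌[38;2;48;64;113m[48;2;45;61;107m▐[38;2;53;71;125m[48;2;50;68;119m▐[38;2;56;75;132m[48;2;69;89;146m🬝[38;2;61;82;143m[48;2;87;107;166m🬬[38;2;65;87;153m[48;2;63;85;149m▐[38;2;66;89;156m[48;2;43;9;31m🬏[0m
[38;2;39;7;26m[48;2;37;6;22m🬎[38;2;25;34;60m[48;2;17;23;41m▐[38;2;34;47;82m[48;2;30;41;72m▐[38;2;41;56;97m[48;2;38;51;90m▐[38;2;46;63;110m[48;2;44;59;104m▐[38;2;51;69;120m[48;2;49;66;115m▐[38;2;93;112;169m[48;2;57;75;130m🬁[38;2;170;190;249m[48;2;73;94;152m🬀[38;2;63;85;150m[48;2;61;82;144m🬉[38;2;65;87;152m[48;2;38;7;24m▌[0m
[38;2;34;5;19m[48;2;32;4;16m🬎[38;2;18;24;43m[48;2;32;4;16m🬬[38;2;30;41;72m[48;2;26;34;61m🬨[38;2;37;50;89m[48;2;34;46;81m🬨[38;2;43;58;102m[48;2;40;54;95m🬨[38;2;48;66;115m[48;2;46;62;109m🬉[38;2;53;70;124m[48;2;50;67;118m🬊[38;2;56;76;133m[48;2;54;73;127m🬊[38;2;60;80;141m[48;2;57;77;135m🬊[38;2;62;83;145m[48;2;33;4;17m🬄[0m
[38;2;31;3;14m[48;2;28;2;11m🬂[38;2;14;19;33m[48;2;29;2;11m🬁[38;2;21;28;50m[48;2;28;2;10m🬬[38;2;32;44;77m[48;2;27;36;64m🬊[38;2;39;52;92m[48;2;35;46;82m🬊[38;2;44;59;104m[48;2;40;54;95m🬊[38;2;48;65;114m[48;2;44;60;105m🬊[38;2;52;70;123m[48;2;48;65;113m🬊[38;2;54;73;127m[48;2;28;2;10m🬆[38;2;31;3;14m[48;2;28;2;11m🬂[0m
</frame>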